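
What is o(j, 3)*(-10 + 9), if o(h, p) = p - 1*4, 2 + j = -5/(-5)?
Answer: 1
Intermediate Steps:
j = -1 (j = -2 - 5/(-5) = -2 - 5*(-⅕) = -2 + 1 = -1)
o(h, p) = -4 + p (o(h, p) = p - 4 = -4 + p)
o(j, 3)*(-10 + 9) = (-4 + 3)*(-10 + 9) = -1*(-1) = 1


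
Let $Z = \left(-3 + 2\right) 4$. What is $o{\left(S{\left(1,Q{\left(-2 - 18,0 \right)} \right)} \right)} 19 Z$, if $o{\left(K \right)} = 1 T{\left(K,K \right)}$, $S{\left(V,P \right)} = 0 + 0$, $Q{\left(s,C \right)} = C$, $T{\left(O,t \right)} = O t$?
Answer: $0$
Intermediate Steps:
$Z = -4$ ($Z = \left(-1\right) 4 = -4$)
$S{\left(V,P \right)} = 0$
$o{\left(K \right)} = K^{2}$ ($o{\left(K \right)} = 1 K K = 1 K^{2} = K^{2}$)
$o{\left(S{\left(1,Q{\left(-2 - 18,0 \right)} \right)} \right)} 19 Z = 0^{2} \cdot 19 \left(-4\right) = 0 \cdot 19 \left(-4\right) = 0 \left(-4\right) = 0$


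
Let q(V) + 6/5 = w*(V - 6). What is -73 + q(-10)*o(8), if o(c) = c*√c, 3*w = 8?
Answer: -73 - 10528*√2/15 ≈ -1065.6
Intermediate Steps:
w = 8/3 (w = (⅓)*8 = 8/3 ≈ 2.6667)
q(V) = -86/5 + 8*V/3 (q(V) = -6/5 + 8*(V - 6)/3 = -6/5 + 8*(-6 + V)/3 = -6/5 + (-16 + 8*V/3) = -86/5 + 8*V/3)
o(c) = c^(3/2)
-73 + q(-10)*o(8) = -73 + (-86/5 + (8/3)*(-10))*8^(3/2) = -73 + (-86/5 - 80/3)*(16*√2) = -73 - 10528*√2/15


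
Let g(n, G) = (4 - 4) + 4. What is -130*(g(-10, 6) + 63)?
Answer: -8710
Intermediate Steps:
g(n, G) = 4 (g(n, G) = 0 + 4 = 4)
-130*(g(-10, 6) + 63) = -130*(4 + 63) = -130*67 = -8710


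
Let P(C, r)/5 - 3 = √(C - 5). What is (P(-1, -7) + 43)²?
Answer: 3214 + 580*I*√6 ≈ 3214.0 + 1420.7*I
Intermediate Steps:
P(C, r) = 15 + 5*√(-5 + C) (P(C, r) = 15 + 5*√(C - 5) = 15 + 5*√(-5 + C))
(P(-1, -7) + 43)² = ((15 + 5*√(-5 - 1)) + 43)² = ((15 + 5*√(-6)) + 43)² = ((15 + 5*(I*√6)) + 43)² = ((15 + 5*I*√6) + 43)² = (58 + 5*I*√6)²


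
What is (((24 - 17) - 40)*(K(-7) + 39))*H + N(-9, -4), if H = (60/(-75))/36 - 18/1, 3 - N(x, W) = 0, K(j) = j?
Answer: 285517/15 ≈ 19034.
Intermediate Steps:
N(x, W) = 3 (N(x, W) = 3 - 1*0 = 3 + 0 = 3)
H = -811/45 (H = (60*(-1/75))*(1/36) - 18*1 = -⅘*1/36 - 18 = -1/45 - 18 = -811/45 ≈ -18.022)
(((24 - 17) - 40)*(K(-7) + 39))*H + N(-9, -4) = (((24 - 17) - 40)*(-7 + 39))*(-811/45) + 3 = ((7 - 40)*32)*(-811/45) + 3 = -33*32*(-811/45) + 3 = -1056*(-811/45) + 3 = 285472/15 + 3 = 285517/15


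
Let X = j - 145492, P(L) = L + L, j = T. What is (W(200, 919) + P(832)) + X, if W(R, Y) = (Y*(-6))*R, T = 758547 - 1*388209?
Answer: -876290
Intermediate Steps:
T = 370338 (T = 758547 - 388209 = 370338)
W(R, Y) = -6*R*Y (W(R, Y) = (-6*Y)*R = -6*R*Y)
j = 370338
P(L) = 2*L
X = 224846 (X = 370338 - 145492 = 224846)
(W(200, 919) + P(832)) + X = (-6*200*919 + 2*832) + 224846 = (-1102800 + 1664) + 224846 = -1101136 + 224846 = -876290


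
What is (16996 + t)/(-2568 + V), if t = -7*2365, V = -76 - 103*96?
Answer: -441/12532 ≈ -0.035190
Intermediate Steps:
V = -9964 (V = -76 - 9888 = -9964)
t = -16555
(16996 + t)/(-2568 + V) = (16996 - 16555)/(-2568 - 9964) = 441/(-12532) = 441*(-1/12532) = -441/12532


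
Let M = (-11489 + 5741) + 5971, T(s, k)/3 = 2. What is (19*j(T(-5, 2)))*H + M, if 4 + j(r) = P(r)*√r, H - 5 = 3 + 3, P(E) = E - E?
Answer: -613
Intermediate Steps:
T(s, k) = 6 (T(s, k) = 3*2 = 6)
P(E) = 0
M = 223 (M = -5748 + 5971 = 223)
H = 11 (H = 5 + (3 + 3) = 5 + 6 = 11)
j(r) = -4 (j(r) = -4 + 0*√r = -4 + 0 = -4)
(19*j(T(-5, 2)))*H + M = (19*(-4))*11 + 223 = -76*11 + 223 = -836 + 223 = -613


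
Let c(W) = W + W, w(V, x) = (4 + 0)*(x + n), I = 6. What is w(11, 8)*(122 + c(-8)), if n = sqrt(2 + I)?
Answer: 3392 + 848*sqrt(2) ≈ 4591.3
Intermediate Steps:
n = 2*sqrt(2) (n = sqrt(2 + 6) = sqrt(8) = 2*sqrt(2) ≈ 2.8284)
w(V, x) = 4*x + 8*sqrt(2) (w(V, x) = (4 + 0)*(x + 2*sqrt(2)) = 4*(x + 2*sqrt(2)) = 4*x + 8*sqrt(2))
c(W) = 2*W
w(11, 8)*(122 + c(-8)) = (4*8 + 8*sqrt(2))*(122 + 2*(-8)) = (32 + 8*sqrt(2))*(122 - 16) = (32 + 8*sqrt(2))*106 = 3392 + 848*sqrt(2)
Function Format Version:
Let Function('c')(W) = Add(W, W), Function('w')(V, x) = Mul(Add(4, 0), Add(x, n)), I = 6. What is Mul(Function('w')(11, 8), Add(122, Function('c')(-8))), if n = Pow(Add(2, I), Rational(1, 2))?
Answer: Add(3392, Mul(848, Pow(2, Rational(1, 2)))) ≈ 4591.3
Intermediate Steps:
n = Mul(2, Pow(2, Rational(1, 2))) (n = Pow(Add(2, 6), Rational(1, 2)) = Pow(8, Rational(1, 2)) = Mul(2, Pow(2, Rational(1, 2))) ≈ 2.8284)
Function('w')(V, x) = Add(Mul(4, x), Mul(8, Pow(2, Rational(1, 2)))) (Function('w')(V, x) = Mul(Add(4, 0), Add(x, Mul(2, Pow(2, Rational(1, 2))))) = Mul(4, Add(x, Mul(2, Pow(2, Rational(1, 2))))) = Add(Mul(4, x), Mul(8, Pow(2, Rational(1, 2)))))
Function('c')(W) = Mul(2, W)
Mul(Function('w')(11, 8), Add(122, Function('c')(-8))) = Mul(Add(Mul(4, 8), Mul(8, Pow(2, Rational(1, 2)))), Add(122, Mul(2, -8))) = Mul(Add(32, Mul(8, Pow(2, Rational(1, 2)))), Add(122, -16)) = Mul(Add(32, Mul(8, Pow(2, Rational(1, 2)))), 106) = Add(3392, Mul(848, Pow(2, Rational(1, 2))))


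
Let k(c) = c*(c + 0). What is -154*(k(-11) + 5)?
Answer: -19404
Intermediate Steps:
k(c) = c**2 (k(c) = c*c = c**2)
-154*(k(-11) + 5) = -154*((-11)**2 + 5) = -154*(121 + 5) = -154*126 = -19404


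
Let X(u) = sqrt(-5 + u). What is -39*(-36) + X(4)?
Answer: 1404 + I ≈ 1404.0 + 1.0*I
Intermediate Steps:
-39*(-36) + X(4) = -39*(-36) + sqrt(-5 + 4) = 1404 + sqrt(-1) = 1404 + I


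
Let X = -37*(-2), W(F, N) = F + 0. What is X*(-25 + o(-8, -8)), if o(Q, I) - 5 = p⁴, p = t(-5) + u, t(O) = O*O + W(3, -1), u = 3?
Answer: 68339074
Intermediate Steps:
W(F, N) = F
t(O) = 3 + O² (t(O) = O*O + 3 = O² + 3 = 3 + O²)
p = 31 (p = (3 + (-5)²) + 3 = (3 + 25) + 3 = 28 + 3 = 31)
o(Q, I) = 923526 (o(Q, I) = 5 + 31⁴ = 5 + 923521 = 923526)
X = 74
X*(-25 + o(-8, -8)) = 74*(-25 + 923526) = 74*923501 = 68339074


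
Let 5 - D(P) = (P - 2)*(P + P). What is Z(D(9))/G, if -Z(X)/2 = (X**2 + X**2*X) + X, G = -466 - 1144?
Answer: -1757041/805 ≈ -2182.7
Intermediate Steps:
D(P) = 5 - 2*P*(-2 + P) (D(P) = 5 - (P - 2)*(P + P) = 5 - (-2 + P)*2*P = 5 - 2*P*(-2 + P))
G = -1610
Z(X) = -2*X - 2*X**2 - 2*X**3 (Z(X) = -2*((X**2 + X**2*X) + X) = -2*((X**2 + X**3) + X) = -2*(X + X**2 + X**3) = -2*X - 2*X**2 - 2*X**3)
Z(D(9))/G = -2*(5 - 2*9**2 + 4*9)*(1 + (5 - 2*9**2 + 4*9) + (5 - 2*9**2 + 4*9)**2)/(-1610) = -2*(5 - 2*81 + 36)*(1 + (5 - 2*81 + 36) + (5 - 2*81 + 36)**2)*(-1/1610) = -2*(5 - 162 + 36)*(1 + (5 - 162 + 36) + (5 - 162 + 36)**2)*(-1/1610) = -2*(-121)*(1 - 121 + (-121)**2)*(-1/1610) = -2*(-121)*(1 - 121 + 14641)*(-1/1610) = -2*(-121)*14521*(-1/1610) = 3514082*(-1/1610) = -1757041/805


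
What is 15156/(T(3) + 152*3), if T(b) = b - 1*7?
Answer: 3789/113 ≈ 33.531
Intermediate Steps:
T(b) = -7 + b (T(b) = b - 7 = -7 + b)
15156/(T(3) + 152*3) = 15156/((-7 + 3) + 152*3) = 15156/(-4 + 456) = 15156/452 = 15156*(1/452) = 3789/113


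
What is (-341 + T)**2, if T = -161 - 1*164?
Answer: 443556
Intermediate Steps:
T = -325 (T = -161 - 164 = -325)
(-341 + T)**2 = (-341 - 325)**2 = (-666)**2 = 443556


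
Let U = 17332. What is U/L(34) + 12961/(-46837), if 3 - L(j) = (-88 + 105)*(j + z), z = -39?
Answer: 202659579/1030414 ≈ 196.68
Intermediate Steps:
L(j) = 666 - 17*j (L(j) = 3 - (-88 + 105)*(j - 39) = 3 - 17*(-39 + j) = 3 - (-663 + 17*j) = 3 + (663 - 17*j) = 666 - 17*j)
U/L(34) + 12961/(-46837) = 17332/(666 - 17*34) + 12961/(-46837) = 17332/(666 - 578) + 12961*(-1/46837) = 17332/88 - 12961/46837 = 17332*(1/88) - 12961/46837 = 4333/22 - 12961/46837 = 202659579/1030414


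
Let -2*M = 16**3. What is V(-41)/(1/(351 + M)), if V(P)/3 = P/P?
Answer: -5091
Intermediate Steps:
M = -2048 (M = -1/2*16**3 = -1/2*4096 = -2048)
V(P) = 3 (V(P) = 3*(P/P) = 3*1 = 3)
V(-41)/(1/(351 + M)) = 3/(1/(351 - 2048)) = 3/(1/(-1697)) = 3/(-1/1697) = 3*(-1697) = -5091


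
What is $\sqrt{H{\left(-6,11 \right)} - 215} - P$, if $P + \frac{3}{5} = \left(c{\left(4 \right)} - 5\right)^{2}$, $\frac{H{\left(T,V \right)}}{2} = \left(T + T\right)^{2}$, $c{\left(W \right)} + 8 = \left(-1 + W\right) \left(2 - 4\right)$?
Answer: $- \frac{1802}{5} + \sqrt{73} \approx -351.86$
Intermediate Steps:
$c{\left(W \right)} = -6 - 2 W$ ($c{\left(W \right)} = -8 + \left(-1 + W\right) \left(2 - 4\right) = -8 + \left(-1 + W\right) \left(-2\right) = -8 - \left(-2 + 2 W\right) = -6 - 2 W$)
$H{\left(T,V \right)} = 8 T^{2}$ ($H{\left(T,V \right)} = 2 \left(T + T\right)^{2} = 2 \left(2 T\right)^{2} = 2 \cdot 4 T^{2} = 8 T^{2}$)
$P = \frac{1802}{5}$ ($P = - \frac{3}{5} + \left(\left(-6 - 8\right) - 5\right)^{2} = - \frac{3}{5} + \left(-14 - 5\right)^{2} = - \frac{3}{5} + \left(-19\right)^{2} = - \frac{3}{5} + 361 = \frac{1802}{5} \approx 360.4$)
$\sqrt{H{\left(-6,11 \right)} - 215} - P = \sqrt{8 \left(-6\right)^{2} - 215} - \frac{1802}{5} = \sqrt{8 \cdot 36 - 215} - \frac{1802}{5} = \sqrt{288 - 215} - \frac{1802}{5} = \sqrt{73} - \frac{1802}{5} = - \frac{1802}{5} + \sqrt{73}$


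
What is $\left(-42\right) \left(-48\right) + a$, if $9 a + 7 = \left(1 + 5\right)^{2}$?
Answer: $\frac{18173}{9} \approx 2019.2$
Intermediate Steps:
$a = \frac{29}{9}$ ($a = - \frac{7}{9} + \frac{\left(1 + 5\right)^{2}}{9} = - \frac{7}{9} + \frac{6^{2}}{9} = - \frac{7}{9} + \frac{1}{9} \cdot 36 = - \frac{7}{9} + 4 = \frac{29}{9} \approx 3.2222$)
$\left(-42\right) \left(-48\right) + a = \left(-42\right) \left(-48\right) + \frac{29}{9} = 2016 + \frac{29}{9} = \frac{18173}{9}$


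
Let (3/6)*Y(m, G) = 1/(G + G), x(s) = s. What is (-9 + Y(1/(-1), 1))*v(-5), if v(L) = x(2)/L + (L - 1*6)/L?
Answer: -72/5 ≈ -14.400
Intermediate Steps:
Y(m, G) = 1/G (Y(m, G) = 2/(G + G) = 2/((2*G)) = 2*(1/(2*G)) = 1/G)
v(L) = 2/L + (-6 + L)/L (v(L) = 2/L + (L - 1*6)/L = 2/L + (L - 6)/L = 2/L + (-6 + L)/L)
(-9 + Y(1/(-1), 1))*v(-5) = (-9 + 1/1)*((-4 - 5)/(-5)) = (-9 + 1)*(-1/5*(-9)) = -8*9/5 = -72/5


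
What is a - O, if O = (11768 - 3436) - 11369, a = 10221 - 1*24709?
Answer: -11451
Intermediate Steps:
a = -14488 (a = 10221 - 24709 = -14488)
O = -3037 (O = 8332 - 11369 = -3037)
a - O = -14488 - 1*(-3037) = -14488 + 3037 = -11451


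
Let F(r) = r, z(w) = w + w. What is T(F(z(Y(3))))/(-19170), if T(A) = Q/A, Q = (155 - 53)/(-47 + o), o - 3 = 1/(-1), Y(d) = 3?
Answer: 17/862650 ≈ 1.9707e-5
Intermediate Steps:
z(w) = 2*w
o = 2 (o = 3 + 1/(-1) = 3 - 1 = 2)
Q = -34/15 (Q = (155 - 53)/(-47 + 2) = 102/(-45) = 102*(-1/45) = -34/15 ≈ -2.2667)
T(A) = -34/(15*A)
T(F(z(Y(3))))/(-19170) = -34/(15*(2*3))/(-19170) = -34/15/6*(-1/19170) = -34/15*1/6*(-1/19170) = -17/45*(-1/19170) = 17/862650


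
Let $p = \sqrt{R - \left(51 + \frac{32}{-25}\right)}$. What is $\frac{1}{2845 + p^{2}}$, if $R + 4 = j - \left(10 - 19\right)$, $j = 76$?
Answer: $\frac{25}{71907} \approx 0.00034767$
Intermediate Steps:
$R = 81$ ($R = -4 + \left(76 - \left(10 - 19\right)\right) = -4 + \left(76 - -9\right) = -4 + \left(76 + 9\right) = -4 + 85 = 81$)
$p = \frac{\sqrt{782}}{5}$ ($p = \sqrt{81 - \left(51 + \frac{32}{-25}\right)} = \sqrt{81 - \frac{1243}{25}} = \sqrt{\frac{782}{25}} = \frac{\sqrt{782}}{5} \approx 5.5928$)
$\frac{1}{2845 + p^{2}} = \frac{1}{2845 + \left(\frac{\sqrt{782}}{5}\right)^{2}} = \frac{1}{2845 + \frac{782}{25}} = \frac{1}{\frac{71907}{25}} = \frac{25}{71907}$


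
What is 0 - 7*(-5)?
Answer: 35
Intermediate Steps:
0 - 7*(-5) = 0 + 35 = 35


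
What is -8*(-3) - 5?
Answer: 19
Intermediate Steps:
-8*(-3) - 5 = 24 - 5 = 19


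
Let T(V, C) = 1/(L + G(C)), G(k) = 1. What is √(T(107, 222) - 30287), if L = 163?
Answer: I*√203649747/82 ≈ 174.03*I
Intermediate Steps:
T(V, C) = 1/164 (T(V, C) = 1/(163 + 1) = 1/164)
√(T(107, 222) - 30287) = √(1/164 - 30287) = √(-4967067/164) = I*√203649747/82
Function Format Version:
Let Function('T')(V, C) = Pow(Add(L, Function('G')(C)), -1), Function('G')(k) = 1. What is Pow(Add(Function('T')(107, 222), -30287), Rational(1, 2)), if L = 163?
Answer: Mul(Rational(1, 82), I, Pow(203649747, Rational(1, 2))) ≈ Mul(174.03, I)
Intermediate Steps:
Function('T')(V, C) = Rational(1, 164) (Function('T')(V, C) = Pow(Add(163, 1), -1) = Pow(164, -1) = Rational(1, 164))
Pow(Add(Function('T')(107, 222), -30287), Rational(1, 2)) = Pow(Add(Rational(1, 164), -30287), Rational(1, 2)) = Pow(Rational(-4967067, 164), Rational(1, 2)) = Mul(Rational(1, 82), I, Pow(203649747, Rational(1, 2)))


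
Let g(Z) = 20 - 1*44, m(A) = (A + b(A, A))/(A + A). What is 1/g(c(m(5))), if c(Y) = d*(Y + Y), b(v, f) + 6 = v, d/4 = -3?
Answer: -1/24 ≈ -0.041667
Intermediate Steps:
d = -12 (d = 4*(-3) = -12)
b(v, f) = -6 + v
m(A) = (-6 + 2*A)/(2*A) (m(A) = (A + (-6 + A))/(A + A) = (-6 + 2*A)/((2*A)) = (-6 + 2*A)*(1/(2*A)) = (-6 + 2*A)/(2*A))
c(Y) = -24*Y (c(Y) = -12*(Y + Y) = -24*Y)
g(Z) = -24 (g(Z) = 20 - 44 = -24)
1/g(c(m(5))) = 1/(-24) = -1/24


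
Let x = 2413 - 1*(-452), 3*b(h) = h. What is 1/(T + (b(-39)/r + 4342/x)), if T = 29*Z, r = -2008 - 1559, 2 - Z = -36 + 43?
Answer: -3406485/488765272 ≈ -0.0069696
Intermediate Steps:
b(h) = h/3
Z = -5 (Z = 2 - (-36 + 43) = 2 - 1*7 = 2 - 7 = -5)
x = 2865 (x = 2413 + 452 = 2865)
r = -3567
T = -145 (T = 29*(-5) = -145)
1/(T + (b(-39)/r + 4342/x)) = 1/(-145 + (((⅓)*(-39))/(-3567) + 4342/2865)) = 1/(-145 + (-13*(-1/3567) + 4342*(1/2865))) = 1/(-145 + (13/3567 + 4342/2865)) = 1/(-145 + 5175053/3406485) = 1/(-488765272/3406485) = -3406485/488765272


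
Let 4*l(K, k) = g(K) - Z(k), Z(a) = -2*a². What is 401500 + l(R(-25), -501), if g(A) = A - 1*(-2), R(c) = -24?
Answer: 526995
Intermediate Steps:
g(A) = 2 + A (g(A) = A + 2 = 2 + A)
l(K, k) = ½ + k²/2 + K/4 (l(K, k) = ((2 + K) - (-2)*k²)/4 = ((2 + K) + 2*k²)/4 = (2 + K + 2*k²)/4 = ½ + k²/2 + K/4)
401500 + l(R(-25), -501) = 401500 + (½ + (½)*(-501)² + (¼)*(-24)) = 401500 + (½ + (½)*251001 - 6) = 401500 + (½ + 251001/2 - 6) = 401500 + 125495 = 526995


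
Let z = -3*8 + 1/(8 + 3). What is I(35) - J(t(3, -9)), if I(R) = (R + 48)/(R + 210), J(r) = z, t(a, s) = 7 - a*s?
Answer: 65348/2695 ≈ 24.248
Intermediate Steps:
z = -263/11 (z = -24 + 1/11 = -263/11 ≈ -23.909)
t(a, s) = 7 - a*s
J(r) = -263/11
I(R) = (48 + R)/(210 + R)
I(35) - J(t(3, -9)) = (48 + 35)/(210 + 35) - 1*(-263/11) = 83/245 + 263/11 = 65348/2695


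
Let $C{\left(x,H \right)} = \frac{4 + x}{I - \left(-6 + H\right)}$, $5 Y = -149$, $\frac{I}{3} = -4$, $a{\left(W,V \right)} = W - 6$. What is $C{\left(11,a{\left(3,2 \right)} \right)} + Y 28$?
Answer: $- \frac{4197}{5} \approx -839.4$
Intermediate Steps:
$a{\left(W,V \right)} = -6 + W$ ($a{\left(W,V \right)} = W - 6 = -6 + W$)
$I = -12$ ($I = 3 \left(-4\right) = -12$)
$Y = - \frac{149}{5}$ ($Y = \frac{1}{5} \left(-149\right) = - \frac{149}{5} \approx -29.8$)
$C{\left(x,H \right)} = \frac{4 + x}{-6 - H}$ ($C{\left(x,H \right)} = \frac{4 + x}{-12 - \left(-6 + H\right)} = \frac{4 + x}{-6 - H}$)
$C{\left(11,a{\left(3,2 \right)} \right)} + Y 28 = \frac{-4 - 11}{6 + \left(-6 + 3\right)} - \frac{4172}{5} = \frac{-4 - 11}{6 - 3} - \frac{4172}{5} = \frac{1}{3} \left(-15\right) - \frac{4172}{5} = -5 - \frac{4172}{5} = - \frac{4197}{5}$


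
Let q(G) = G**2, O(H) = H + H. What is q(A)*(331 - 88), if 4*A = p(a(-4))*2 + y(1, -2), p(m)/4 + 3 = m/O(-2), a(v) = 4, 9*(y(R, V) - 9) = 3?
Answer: 7803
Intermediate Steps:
y(R, V) = 28/3 (y(R, V) = 9 + (1/9)*3 = 9 + 1/3 = 28/3)
O(H) = 2*H
p(m) = -12 - m (p(m) = -12 + 4*(m/((2*(-2)))) = -12 + 4*(m/(-4)) = -12 + 4*(m*(-1/4)) = -12 + 4*(-m/4) = -12 - m)
A = -17/3 (A = ((-12 - 1*4)*2 + 28/3)/4 = ((-12 - 4)*2 + 28/3)/4 = (-16*2 + 28/3)/4 = (-32 + 28/3)/4 = (1/4)*(-68/3) = -17/3 ≈ -5.6667)
q(A)*(331 - 88) = (-17/3)**2*(331 - 88) = (289/9)*243 = 7803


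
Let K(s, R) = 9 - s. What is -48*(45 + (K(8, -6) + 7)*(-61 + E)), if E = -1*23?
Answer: 30096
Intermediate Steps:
E = -23
-48*(45 + (K(8, -6) + 7)*(-61 + E)) = -48*(45 + ((9 - 1*8) + 7)*(-61 - 23)) = -48*(45 + ((9 - 8) + 7)*(-84)) = -48*(45 + (1 + 7)*(-84)) = -48*(45 + 8*(-84)) = -48*(45 - 672) = -48*(-627) = 30096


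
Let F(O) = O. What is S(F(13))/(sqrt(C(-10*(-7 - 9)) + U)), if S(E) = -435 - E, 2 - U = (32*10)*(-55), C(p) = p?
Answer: -224*sqrt(17762)/8881 ≈ -3.3615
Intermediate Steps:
U = 17602 (U = 2 - 32*10*(-55) = 2 - 320*(-55) = 2 - 1*(-17600) = 2 + 17600 = 17602)
S(F(13))/(sqrt(C(-10*(-7 - 9)) + U)) = (-435 - 1*13)/(sqrt(-10*(-7 - 9) + 17602)) = (-435 - 13)/(sqrt(-10*(-16) + 17602)) = -448/sqrt(160 + 17602) = -448*sqrt(17762)/17762 = -224*sqrt(17762)/8881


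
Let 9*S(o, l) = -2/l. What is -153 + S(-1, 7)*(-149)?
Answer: -9341/63 ≈ -148.27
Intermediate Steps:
S(o, l) = -2/(9*l) (S(o, l) = (-2/l)/9 = -2/(9*l))
-153 + S(-1, 7)*(-149) = -153 - 2/9/7*(-149) = -153 - 2/9*⅐*(-149) = -153 - 2/63*(-149) = -153 + 298/63 = -9341/63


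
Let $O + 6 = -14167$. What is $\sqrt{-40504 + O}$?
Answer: $i \sqrt{54677} \approx 233.83 i$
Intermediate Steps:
$O = -14173$ ($O = -6 - 14167 = -14173$)
$\sqrt{-40504 + O} = \sqrt{-40504 - 14173} = \sqrt{-54677} = i \sqrt{54677}$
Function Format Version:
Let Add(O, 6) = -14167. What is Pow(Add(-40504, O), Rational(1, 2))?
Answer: Mul(I, Pow(54677, Rational(1, 2))) ≈ Mul(233.83, I)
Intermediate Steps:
O = -14173 (O = Add(-6, -14167) = -14173)
Pow(Add(-40504, O), Rational(1, 2)) = Pow(Add(-40504, -14173), Rational(1, 2)) = Pow(-54677, Rational(1, 2)) = Mul(I, Pow(54677, Rational(1, 2)))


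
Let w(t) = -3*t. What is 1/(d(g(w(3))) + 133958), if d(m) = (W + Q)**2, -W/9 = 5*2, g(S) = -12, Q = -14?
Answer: 1/144774 ≈ 6.9073e-6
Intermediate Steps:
W = -90 (W = -45*2 = -9*10 = -90)
d(m) = 10816 (d(m) = (-90 - 14)**2 = (-104)**2 = 10816)
1/(d(g(w(3))) + 133958) = 1/(10816 + 133958) = 1/144774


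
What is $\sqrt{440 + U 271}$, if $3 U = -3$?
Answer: $13$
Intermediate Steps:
$U = -1$ ($U = \frac{1}{3} \left(-3\right) = -1$)
$\sqrt{440 + U 271} = \sqrt{440 - 271} = \sqrt{169} = 13$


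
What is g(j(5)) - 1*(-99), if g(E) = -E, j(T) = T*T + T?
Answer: 69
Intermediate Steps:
j(T) = T + T² (j(T) = T² + T = T + T²)
g(j(5)) - 1*(-99) = -5*(1 + 5) - 1*(-99) = -5*6 + 99 = -1*30 + 99 = -30 + 99 = 69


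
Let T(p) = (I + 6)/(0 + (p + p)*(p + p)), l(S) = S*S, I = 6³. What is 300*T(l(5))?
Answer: 666/25 ≈ 26.640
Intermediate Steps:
I = 216
l(S) = S²
T(p) = 111/(2*p²) (T(p) = (216 + 6)/(0 + (p + p)*(p + p)) = 222/(0 + (2*p)*(2*p)) = 222/(0 + 4*p²) = 222/((4*p²)) = 222*(1/(4*p²)) = 111/(2*p²))
300*T(l(5)) = 300*(111/(2*(5²)²)) = 300*((111/2)/25²) = 300*((111/2)*(1/625)) = 300*(111/1250) = 666/25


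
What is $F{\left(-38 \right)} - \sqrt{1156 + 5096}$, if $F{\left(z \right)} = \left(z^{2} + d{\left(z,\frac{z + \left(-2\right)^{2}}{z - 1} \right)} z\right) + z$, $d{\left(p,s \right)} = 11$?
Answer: $988 - 2 \sqrt{1563} \approx 908.93$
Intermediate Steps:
$F{\left(z \right)} = z^{2} + 12 z$ ($F{\left(z \right)} = \left(z^{2} + 11 z\right) + z = z^{2} + 12 z$)
$F{\left(-38 \right)} - \sqrt{1156 + 5096} = - 38 \left(12 - 38\right) - \sqrt{1156 + 5096} = \left(-38\right) \left(-26\right) - \sqrt{6252} = 988 - 2 \sqrt{1563}$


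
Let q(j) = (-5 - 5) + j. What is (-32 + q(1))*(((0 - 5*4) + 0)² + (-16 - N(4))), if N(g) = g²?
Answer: -15088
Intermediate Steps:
q(j) = -10 + j
(-32 + q(1))*(((0 - 5*4) + 0)² + (-16 - N(4))) = (-32 + (-10 + 1))*(((0 - 5*4) + 0)² + (-16 - 1*4²)) = (-32 - 9)*(((0 - 20) + 0)² + (-16 - 1*16)) = -41*((-20 + 0)² + (-16 - 16)) = -41*((-20)² - 32) = -41*(400 - 32) = -41*368 = -15088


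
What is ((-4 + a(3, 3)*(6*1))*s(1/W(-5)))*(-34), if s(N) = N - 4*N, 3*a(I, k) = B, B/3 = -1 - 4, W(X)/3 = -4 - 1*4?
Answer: 289/2 ≈ 144.50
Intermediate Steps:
W(X) = -24 (W(X) = 3*(-4 - 1*4) = 3*(-4 - 4) = 3*(-8) = -24)
B = -15 (B = 3*(-1 - 4) = 3*(-5) = -15)
a(I, k) = -5 (a(I, k) = (⅓)*(-15) = -5)
s(N) = -3*N
((-4 + a(3, 3)*(6*1))*s(1/W(-5)))*(-34) = ((-4 - 30)*(-3/(-24)))*(-34) = ((-4 - 5*6)*(-3*(-1)/24))*(-34) = ((-4 - 30)*(-3*(-1/24)))*(-34) = -34*⅛*(-34) = -17/4*(-34) = 289/2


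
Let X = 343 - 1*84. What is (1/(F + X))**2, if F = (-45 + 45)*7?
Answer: 1/67081 ≈ 1.4907e-5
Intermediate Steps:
F = 0 (F = 0*7 = 0)
X = 259 (X = 343 - 84 = 259)
(1/(F + X))**2 = (1/(0 + 259))**2 = (1/259)**2 = 1/67081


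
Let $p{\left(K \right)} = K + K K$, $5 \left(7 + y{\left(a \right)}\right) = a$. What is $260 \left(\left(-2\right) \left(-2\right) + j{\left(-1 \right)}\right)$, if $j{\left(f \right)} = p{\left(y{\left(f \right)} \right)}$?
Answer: $\frac{63232}{5} \approx 12646.0$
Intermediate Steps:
$y{\left(a \right)} = -7 + \frac{a}{5}$
$p{\left(K \right)} = K + K^{2}$
$j{\left(f \right)} = \left(-7 + \frac{f}{5}\right) \left(-6 + \frac{f}{5}\right)$ ($j{\left(f \right)} = \left(-7 + \frac{f}{5}\right) \left(1 + \left(-7 + \frac{f}{5}\right)\right) = \left(-7 + \frac{f}{5}\right) \left(-6 + \frac{f}{5}\right)$)
$260 \left(\left(-2\right) \left(-2\right) + j{\left(-1 \right)}\right) = 260 \left(\left(-2\right) \left(-2\right) + \frac{\left(-35 - 1\right) \left(-30 - 1\right)}{25}\right) = 260 \left(4 + \frac{1}{25} \left(-36\right) \left(-31\right)\right) = 260 \left(4 + \frac{1116}{25}\right) = 260 \cdot \frac{1216}{25} = \frac{63232}{5}$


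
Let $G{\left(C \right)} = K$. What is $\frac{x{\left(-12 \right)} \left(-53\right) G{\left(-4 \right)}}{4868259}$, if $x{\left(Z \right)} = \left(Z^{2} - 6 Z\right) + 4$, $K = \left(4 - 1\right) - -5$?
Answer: $- \frac{8480}{442569} \approx -0.019161$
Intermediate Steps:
$K = 8$ ($K = \left(4 - 1\right) + 5 = 3 + 5 = 8$)
$G{\left(C \right)} = 8$
$x{\left(Z \right)} = 4 + Z^{2} - 6 Z$
$\frac{x{\left(-12 \right)} \left(-53\right) G{\left(-4 \right)}}{4868259} = \frac{\left(4 + \left(-12\right)^{2} - -72\right) \left(-53\right) 8}{4868259} = \left(4 + 144 + 72\right) \left(-53\right) 8 \cdot \frac{1}{4868259} = 220 \left(-53\right) 8 \cdot \frac{1}{4868259} = \left(-11660\right) 8 \cdot \frac{1}{4868259} = \left(-93280\right) \frac{1}{4868259} = - \frac{8480}{442569}$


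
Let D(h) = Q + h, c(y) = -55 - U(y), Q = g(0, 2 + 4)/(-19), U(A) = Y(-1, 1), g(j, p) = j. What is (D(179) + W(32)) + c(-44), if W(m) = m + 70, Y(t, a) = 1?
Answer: 225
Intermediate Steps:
U(A) = 1
Q = 0 (Q = 0/(-19) = 0*(-1/19) = 0)
W(m) = 70 + m
c(y) = -56 (c(y) = -55 - 1*1 = -55 - 1 = -56)
D(h) = h (D(h) = 0 + h = h)
(D(179) + W(32)) + c(-44) = (179 + (70 + 32)) - 56 = (179 + 102) - 56 = 281 - 56 = 225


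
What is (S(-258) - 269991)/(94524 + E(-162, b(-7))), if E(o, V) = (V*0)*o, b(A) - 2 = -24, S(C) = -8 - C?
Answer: -269741/94524 ≈ -2.8537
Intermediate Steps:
b(A) = -22 (b(A) = 2 - 24 = -22)
E(o, V) = 0 (E(o, V) = 0*o = 0)
(S(-258) - 269991)/(94524 + E(-162, b(-7))) = ((-8 - 1*(-258)) - 269991)/(94524 + 0) = ((-8 + 258) - 269991)/94524 = (250 - 269991)*(1/94524) = -269741*1/94524 = -269741/94524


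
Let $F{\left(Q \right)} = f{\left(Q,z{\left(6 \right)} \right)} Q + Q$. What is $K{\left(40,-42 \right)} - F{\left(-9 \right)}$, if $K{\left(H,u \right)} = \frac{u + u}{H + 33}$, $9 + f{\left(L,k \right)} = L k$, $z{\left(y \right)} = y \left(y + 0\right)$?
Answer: $- \frac{218208}{73} \approx -2989.2$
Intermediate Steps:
$z{\left(y \right)} = y^{2}$ ($z{\left(y \right)} = y y = y^{2}$)
$f{\left(L,k \right)} = -9 + L k$
$K{\left(H,u \right)} = \frac{2 u}{33 + H}$
$F{\left(Q \right)} = Q + Q \left(-9 + 36 Q\right)$ ($F{\left(Q \right)} = \left(-9 + Q 6^{2}\right) Q + Q = \left(-9 + Q 36\right) Q + Q = \left(-9 + 36 Q\right) Q + Q = Q \left(-9 + 36 Q\right) + Q = Q + Q \left(-9 + 36 Q\right)$)
$K{\left(40,-42 \right)} - F{\left(-9 \right)} = 2 \left(-42\right) \frac{1}{33 + 40} - 4 \left(-9\right) \left(-2 + 9 \left(-9\right)\right) = 2 \left(-42\right) \frac{1}{73} - 4 \left(-9\right) \left(-2 - 81\right) = 2 \left(-42\right) \frac{1}{73} - 4 \left(-9\right) \left(-83\right) = - \frac{84}{73} - 2988 = - \frac{218208}{73}$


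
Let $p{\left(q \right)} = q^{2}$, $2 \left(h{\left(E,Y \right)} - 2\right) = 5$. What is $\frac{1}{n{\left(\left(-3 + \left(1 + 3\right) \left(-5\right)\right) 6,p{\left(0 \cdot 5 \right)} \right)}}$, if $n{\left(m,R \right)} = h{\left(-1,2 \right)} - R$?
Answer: $\frac{2}{9} \approx 0.22222$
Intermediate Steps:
$h{\left(E,Y \right)} = \frac{9}{2}$ ($h{\left(E,Y \right)} = 2 + \frac{1}{2} \cdot 5 = 2 + \frac{5}{2} = \frac{9}{2}$)
$n{\left(m,R \right)} = \frac{9}{2} - R$
$\frac{1}{n{\left(\left(-3 + \left(1 + 3\right) \left(-5\right)\right) 6,p{\left(0 \cdot 5 \right)} \right)}} = \frac{1}{\frac{9}{2} - \left(0 \cdot 5\right)^{2}} = \frac{1}{\frac{9}{2} - 0^{2}} = \frac{1}{\frac{9}{2} - 0} = \frac{1}{\frac{9}{2} + 0} = \frac{1}{\frac{9}{2}} = \frac{2}{9}$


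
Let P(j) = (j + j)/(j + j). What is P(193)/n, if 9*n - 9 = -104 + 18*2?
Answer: -9/59 ≈ -0.15254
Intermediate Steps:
n = -59/9 (n = 1 + (-104 + 18*2)/9 = 1 + (-104 + 36)/9 = 1 + (⅑)*(-68) = 1 - 68/9 = -59/9 ≈ -6.5556)
P(j) = 1 (P(j) = (2*j)/((2*j)) = (2*j)*(1/(2*j)) = 1)
P(193)/n = 1/(-59/9) = 1*(-9/59) = -9/59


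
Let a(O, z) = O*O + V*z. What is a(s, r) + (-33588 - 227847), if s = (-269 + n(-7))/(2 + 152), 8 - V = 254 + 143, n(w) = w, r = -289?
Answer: -883484962/5929 ≈ -1.4901e+5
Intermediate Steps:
V = -389 (V = 8 - (254 + 143) = 8 - 1*397 = 8 - 397 = -389)
s = -138/77 (s = (-269 - 7)/(2 + 152) = -276/154 = -276*1/154 = -138/77 ≈ -1.7922)
a(O, z) = O**2 - 389*z (a(O, z) = O*O - 389*z = O**2 - 389*z)
a(s, r) + (-33588 - 227847) = ((-138/77)**2 - 389*(-289)) + (-33588 - 227847) = (19044/5929 + 112421) - 261435 = 666563153/5929 - 261435 = -883484962/5929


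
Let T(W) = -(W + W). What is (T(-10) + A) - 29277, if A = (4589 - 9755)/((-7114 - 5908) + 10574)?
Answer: -3978665/136 ≈ -29255.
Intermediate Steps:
A = 287/136 (A = -5166/(-13022 + 10574) = -5166/(-2448) = -5166*(-1/2448) = 287/136 ≈ 2.1103)
T(W) = -2*W
(T(-10) + A) - 29277 = (-2*(-10) + 287/136) - 29277 = (20 + 287/136) - 29277 = 3007/136 - 29277 = -3978665/136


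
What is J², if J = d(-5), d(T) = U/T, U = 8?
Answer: 64/25 ≈ 2.5600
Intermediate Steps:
d(T) = 8/T
J = -8/5 (J = 8/(-5) = 8*(-⅕) = -8/5 ≈ -1.6000)
J² = (-8/5)² = 64/25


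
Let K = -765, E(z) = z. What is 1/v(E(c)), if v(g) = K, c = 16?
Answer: -1/765 ≈ -0.0013072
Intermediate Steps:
v(g) = -765
1/v(E(c)) = 1/(-765) = -1/765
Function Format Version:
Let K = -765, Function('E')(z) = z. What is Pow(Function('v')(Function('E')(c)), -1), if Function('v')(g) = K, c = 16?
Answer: Rational(-1, 765) ≈ -0.0013072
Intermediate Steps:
Function('v')(g) = -765
Pow(Function('v')(Function('E')(c)), -1) = Pow(-765, -1) = Rational(-1, 765)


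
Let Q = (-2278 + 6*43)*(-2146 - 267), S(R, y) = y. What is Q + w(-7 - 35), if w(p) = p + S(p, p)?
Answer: 4874176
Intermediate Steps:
w(p) = 2*p (w(p) = p + p = 2*p)
Q = 4874260 (Q = (-2278 + 258)*(-2413) = -2020*(-2413) = 4874260)
Q + w(-7 - 35) = 4874260 + 2*(-7 - 35) = 4874260 + 2*(-42) = 4874260 - 84 = 4874176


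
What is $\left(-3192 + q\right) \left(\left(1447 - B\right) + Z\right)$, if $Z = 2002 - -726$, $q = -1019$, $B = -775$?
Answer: $-20844450$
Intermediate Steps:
$Z = 2728$ ($Z = 2002 + 726 = 2728$)
$\left(-3192 + q\right) \left(\left(1447 - B\right) + Z\right) = \left(-3192 - 1019\right) \left(\left(1447 - -775\right) + 2728\right) = - 4211 \left(\left(1447 + 775\right) + 2728\right) = - 4211 \left(2222 + 2728\right) = \left(-4211\right) 4950 = -20844450$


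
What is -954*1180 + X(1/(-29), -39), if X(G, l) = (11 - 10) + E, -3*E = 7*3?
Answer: -1125726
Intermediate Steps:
E = -7 (E = -7*3/3 = -⅓*21 = -7)
X(G, l) = -6 (X(G, l) = (11 - 10) - 7 = 1 - 7 = -6)
-954*1180 + X(1/(-29), -39) = -954*1180 - 6 = -1125720 - 6 = -1125726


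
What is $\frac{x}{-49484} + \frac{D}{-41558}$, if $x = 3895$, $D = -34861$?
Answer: $\frac{781596657}{1028228036} \approx 0.76014$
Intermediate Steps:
$\frac{x}{-49484} + \frac{D}{-41558} = \frac{3895}{-49484} - \frac{34861}{-41558} = 3895 \left(- \frac{1}{49484}\right) - - \frac{34861}{41558} = - \frac{3895}{49484} + \frac{34861}{41558} = \frac{781596657}{1028228036}$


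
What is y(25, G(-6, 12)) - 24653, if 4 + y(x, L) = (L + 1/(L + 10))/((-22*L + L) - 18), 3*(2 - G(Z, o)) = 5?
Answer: -11465513/465 ≈ -24657.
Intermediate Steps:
G(Z, o) = ⅓ (G(Z, o) = 2 - ⅓*5 = 2 - 5/3 = ⅓)
y(x, L) = -4 + (L + 1/(10 + L))/(-18 - 21*L) (y(x, L) = -4 + (L + 1/(L + 10))/((-22*L + L) - 18) = -4 + (L + 1/(10 + L))/(-21*L - 18) = -4 + (L + 1/(10 + L))/(-18 - 21*L))
y(25, G(-6, 12)) - 24653 = (-721 - 922*⅓ - 85*(⅓)²)/(3*(60 + 7*(⅓)² + 76*(⅓))) - 24653 = (-721 - 922/3 - 85*⅑)/(3*(60 + 7*(⅑) + 76/3)) - 24653 = (-721 - 922/3 - 85/9)/(3*(60 + 7/9 + 76/3)) - 24653 = (⅓)*(-9340/9)/(775/9) - 24653 = (⅓)*(9/775)*(-9340/9) - 24653 = -1868/465 - 24653 = -11465513/465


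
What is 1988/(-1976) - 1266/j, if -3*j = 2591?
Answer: 588485/1279954 ≈ 0.45977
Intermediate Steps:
j = -2591/3 (j = -⅓*2591 = -2591/3 ≈ -863.67)
1988/(-1976) - 1266/j = 1988/(-1976) - 1266/(-2591/3) = 1988*(-1/1976) - 1266*(-3/2591) = -497/494 + 3798/2591 = 588485/1279954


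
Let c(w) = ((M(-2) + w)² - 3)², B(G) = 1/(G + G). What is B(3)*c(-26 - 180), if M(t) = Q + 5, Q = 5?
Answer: 1475558569/6 ≈ 2.4593e+8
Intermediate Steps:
B(G) = 1/(2*G)
M(t) = 10 (M(t) = 5 + 5 = 10)
c(w) = (-3 + (10 + w)²)² (c(w) = ((10 + w)² - 3)² = (-3 + (10 + w)²)²)
B(3)*c(-26 - 180) = ((½)/3)*(-3 + (10 + (-26 - 180))²)² = ((½)*(⅓))*(-3 + (10 - 206)²)² = (-3 + (-196)²)²/6 = (-3 + 38416)²/6 = (⅙)*38413² = (⅙)*1475558569 = 1475558569/6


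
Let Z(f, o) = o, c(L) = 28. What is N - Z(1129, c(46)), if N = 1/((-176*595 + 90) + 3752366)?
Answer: -102136607/3647736 ≈ -28.000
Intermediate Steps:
N = 1/3647736 (N = 1/((-104720 + 90) + 3752366) = 1/(-104630 + 3752366) = 1/3647736 ≈ 2.7414e-7)
N - Z(1129, c(46)) = 1/3647736 - 1*28 = 1/3647736 - 28 = -102136607/3647736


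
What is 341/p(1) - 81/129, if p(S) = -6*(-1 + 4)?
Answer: -15149/774 ≈ -19.572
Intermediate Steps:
p(S) = -18 (p(S) = -6*3 = -1*18 = -18)
341/p(1) - 81/129 = 341/(-18) - 81/129 = 341*(-1/18) - 81*1/129 = -341/18 - 27/43 = -15149/774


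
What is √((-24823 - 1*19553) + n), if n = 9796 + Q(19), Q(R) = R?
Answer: I*√34561 ≈ 185.91*I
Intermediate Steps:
n = 9815 (n = 9796 + 19 = 9815)
√((-24823 - 1*19553) + n) = √((-24823 - 1*19553) + 9815) = √((-24823 - 19553) + 9815) = √(-44376 + 9815) = √(-34561) = I*√34561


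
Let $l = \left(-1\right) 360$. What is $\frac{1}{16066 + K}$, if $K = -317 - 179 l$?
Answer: $\frac{1}{80189} \approx 1.2471 \cdot 10^{-5}$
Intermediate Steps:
$l = -360$
$K = 64123$ ($K = -317 - -64440 = -317 + 64440 = 64123$)
$\frac{1}{16066 + K} = \frac{1}{16066 + 64123} = \frac{1}{80189}$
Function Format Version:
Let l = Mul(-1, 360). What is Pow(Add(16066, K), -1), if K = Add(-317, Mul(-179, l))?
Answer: Rational(1, 80189) ≈ 1.2471e-5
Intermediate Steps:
l = -360
K = 64123 (K = Add(-317, Mul(-179, -360)) = Add(-317, 64440) = 64123)
Pow(Add(16066, K), -1) = Pow(Add(16066, 64123), -1) = Pow(80189, -1) = Rational(1, 80189)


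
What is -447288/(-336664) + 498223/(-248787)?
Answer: -641526232/951791211 ≈ -0.67402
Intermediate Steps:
-447288/(-336664) + 498223/(-248787) = -447288*(-1/336664) + 498223*(-1/248787) = 55911/42083 - 45293/22617 = -641526232/951791211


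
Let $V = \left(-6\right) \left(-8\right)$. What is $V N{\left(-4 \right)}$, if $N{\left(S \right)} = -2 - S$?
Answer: $96$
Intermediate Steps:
$V = 48$
$V N{\left(-4 \right)} = 48 \left(-2 - -4\right) = 48 \left(-2 + 4\right) = 48 \cdot 2 = 96$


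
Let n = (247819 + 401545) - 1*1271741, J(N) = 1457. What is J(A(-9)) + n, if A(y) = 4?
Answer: -620920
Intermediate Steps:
n = -622377 (n = 649364 - 1271741 = -622377)
J(A(-9)) + n = 1457 - 622377 = -620920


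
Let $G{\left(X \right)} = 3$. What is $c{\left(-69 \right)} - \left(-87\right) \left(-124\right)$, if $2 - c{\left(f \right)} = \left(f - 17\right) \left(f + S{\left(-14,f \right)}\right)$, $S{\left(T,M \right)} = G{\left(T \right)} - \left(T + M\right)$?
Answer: $-9324$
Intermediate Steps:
$S{\left(T,M \right)} = 3 - M - T$ ($S{\left(T,M \right)} = 3 - \left(T + M\right) = 3 - \left(M + T\right) = 3 - M - T$)
$c{\left(f \right)} = 291 - 17 f$ ($c{\left(f \right)} = 2 - \left(f - 17\right) \left(f - \left(-17 + f\right)\right) = 2 - \left(-17 + f\right) \left(f + \left(3 - f + 14\right)\right) = 2 - \left(-17 + f\right) \left(f - \left(-17 + f\right)\right) = 2 - \left(-17 + f\right) 17 = 2 - \left(-289 + 17 f\right) = 291 - 17 f$)
$c{\left(-69 \right)} - \left(-87\right) \left(-124\right) = \left(291 - -1173\right) - \left(-87\right) \left(-124\right) = \left(291 + 1173\right) - 10788 = 1464 - 10788 = -9324$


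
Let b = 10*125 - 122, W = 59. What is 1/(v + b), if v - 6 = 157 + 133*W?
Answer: 1/9138 ≈ 0.00010943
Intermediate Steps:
b = 1128 (b = 1250 - 122 = 1128)
v = 8010 (v = 6 + (157 + 133*59) = 6 + (157 + 7847) = 6 + 8004 = 8010)
1/(v + b) = 1/(8010 + 1128) = 1/9138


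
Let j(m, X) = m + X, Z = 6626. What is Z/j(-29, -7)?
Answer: -3313/18 ≈ -184.06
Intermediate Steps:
j(m, X) = X + m
Z/j(-29, -7) = 6626/(-7 - 29) = 6626/(-36) = 6626*(-1/36) = -3313/18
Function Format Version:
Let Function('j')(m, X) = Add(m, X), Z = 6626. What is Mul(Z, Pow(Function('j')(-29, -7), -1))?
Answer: Rational(-3313, 18) ≈ -184.06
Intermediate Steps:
Function('j')(m, X) = Add(X, m)
Mul(Z, Pow(Function('j')(-29, -7), -1)) = Mul(6626, Pow(Add(-7, -29), -1)) = Mul(6626, Pow(-36, -1)) = Mul(6626, Rational(-1, 36)) = Rational(-3313, 18)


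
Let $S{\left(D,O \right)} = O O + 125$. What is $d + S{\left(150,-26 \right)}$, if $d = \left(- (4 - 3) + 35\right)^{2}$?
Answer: $1957$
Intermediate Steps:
$S{\left(D,O \right)} = 125 + O^{2}$ ($S{\left(D,O \right)} = O^{2} + 125 = 125 + O^{2}$)
$d = 1156$ ($d = \left(\left(-1\right) 1 + 35\right)^{2} = \left(-1 + 35\right)^{2} = 34^{2} = 1156$)
$d + S{\left(150,-26 \right)} = 1156 + \left(125 + \left(-26\right)^{2}\right) = 1156 + \left(125 + 676\right) = 1156 + 801 = 1957$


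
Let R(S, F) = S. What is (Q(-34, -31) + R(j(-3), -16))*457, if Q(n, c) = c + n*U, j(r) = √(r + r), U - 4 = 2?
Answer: -107395 + 457*I*√6 ≈ -1.074e+5 + 1119.4*I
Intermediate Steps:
U = 6 (U = 4 + 2 = 6)
j(r) = √2*√r (j(r) = √(2*r) = √2*√r)
Q(n, c) = c + 6*n (Q(n, c) = c + n*6 = c + 6*n)
(Q(-34, -31) + R(j(-3), -16))*457 = ((-31 + 6*(-34)) + √2*√(-3))*457 = ((-31 - 204) + √2*(I*√3))*457 = (-235 + I*√6)*457 = -107395 + 457*I*√6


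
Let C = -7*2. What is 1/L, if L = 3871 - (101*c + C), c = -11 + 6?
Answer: 1/4390 ≈ 0.00022779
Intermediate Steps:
C = -14
c = -5
L = 4390 (L = 3871 - (101*(-5) - 14) = 3871 - (-505 - 14) = 3871 - 1*(-519) = 3871 + 519 = 4390)
1/L = 1/4390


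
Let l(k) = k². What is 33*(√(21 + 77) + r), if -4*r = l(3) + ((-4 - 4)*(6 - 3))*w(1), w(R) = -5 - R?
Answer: -5049/4 + 231*√2 ≈ -935.57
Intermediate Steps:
r = -153/4 (r = -(3² + ((-4 - 4)*(6 - 3))*(-5 - 1*1))/4 = -(9 + (-8*3)*(-5 - 1))/4 = -(9 - 24*(-6))/4 = -(9 + 144)/4 = -¼*153 = -153/4 ≈ -38.250)
33*(√(21 + 77) + r) = 33*(√(21 + 77) - 153/4) = 33*(√98 - 153/4) = 33*(7*√2 - 153/4) = 33*(-153/4 + 7*√2) = -5049/4 + 231*√2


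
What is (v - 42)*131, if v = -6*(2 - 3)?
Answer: -4716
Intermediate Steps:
v = 6 (v = -6*(-1) = 6)
(v - 42)*131 = (6 - 42)*131 = -36*131 = -4716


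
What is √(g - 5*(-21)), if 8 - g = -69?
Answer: √182 ≈ 13.491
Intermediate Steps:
g = 77 (g = 8 - 1*(-69) = 8 + 69 = 77)
√(g - 5*(-21)) = √(77 - 5*(-21)) = √(77 + 105) = √182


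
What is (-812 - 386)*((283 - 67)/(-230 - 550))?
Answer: 21564/65 ≈ 331.75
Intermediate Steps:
(-812 - 386)*((283 - 67)/(-230 - 550)) = -258768/(-780) = -258768*(-1)/780 = -1198*(-18/65) = 21564/65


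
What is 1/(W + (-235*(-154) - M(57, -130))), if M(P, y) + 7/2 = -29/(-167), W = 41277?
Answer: 334/25875089 ≈ 1.2908e-5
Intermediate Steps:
M(P, y) = -1111/334 (M(P, y) = -7/2 - 29/(-167) = -7/2 - 29*(-1/167) = -7/2 + 29/167 = -1111/334)
1/(W + (-235*(-154) - M(57, -130))) = 1/(41277 + (-235*(-154) - 1*(-1111/334))) = 1/(41277 + (36190 + 1111/334)) = 1/(41277 + 12088571/334) = 1/(25875089/334) = 334/25875089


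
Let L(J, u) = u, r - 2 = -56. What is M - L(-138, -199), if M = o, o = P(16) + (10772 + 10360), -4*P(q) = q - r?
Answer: 42627/2 ≈ 21314.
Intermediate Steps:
r = -54 (r = 2 - 56 = -54)
P(q) = -27/2 - q/4 (P(q) = -(q - 1*(-54))/4 = -(q + 54)/4 = -(54 + q)/4 = -27/2 - q/4)
o = 42229/2 (o = (-27/2 - ¼*16) + (10772 + 10360) = (-27/2 - 4) + 21132 = -35/2 + 21132 = 42229/2 ≈ 21115.)
M = 42229/2 ≈ 21115.
M - L(-138, -199) = 42229/2 - 1*(-199) = 42229/2 + 199 = 42627/2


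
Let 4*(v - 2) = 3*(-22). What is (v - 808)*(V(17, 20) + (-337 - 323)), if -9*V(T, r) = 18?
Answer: 544495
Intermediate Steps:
V(T, r) = -2 (V(T, r) = -⅑*18 = -2)
v = -29/2 (v = 2 + (3*(-22))/4 = 2 + (¼)*(-66) = 2 - 33/2 = -29/2 ≈ -14.500)
(v - 808)*(V(17, 20) + (-337 - 323)) = (-29/2 - 808)*(-2 + (-337 - 323)) = -1645*(-2 - 660)/2 = -1645/2*(-662) = 544495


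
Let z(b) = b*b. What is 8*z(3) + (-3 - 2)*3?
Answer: 57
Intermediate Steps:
z(b) = b²
8*z(3) + (-3 - 2)*3 = 8*3² + (-3 - 2)*3 = 8*9 - 5*3 = 72 - 15 = 57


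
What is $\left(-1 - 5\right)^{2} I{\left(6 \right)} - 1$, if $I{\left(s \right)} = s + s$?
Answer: $431$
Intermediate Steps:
$I{\left(s \right)} = 2 s$
$\left(-1 - 5\right)^{2} I{\left(6 \right)} - 1 = \left(-1 - 5\right)^{2} \cdot 2 \cdot 6 - 1 = \left(-6\right)^{2} \cdot 12 - 1 = 36 \cdot 12 - 1 = 432 - 1 = 431$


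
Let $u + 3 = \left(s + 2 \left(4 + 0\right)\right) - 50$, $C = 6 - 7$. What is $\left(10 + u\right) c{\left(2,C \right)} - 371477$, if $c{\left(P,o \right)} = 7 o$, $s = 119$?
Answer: $-372065$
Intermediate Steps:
$C = -1$ ($C = 6 - 7 = -1$)
$u = 74$ ($u = -3 + \left(\left(119 + 2 \left(4 + 0\right)\right) - 50\right) = -3 + \left(\left(119 + 2 \cdot 4\right) - 50\right) = -3 + \left(\left(119 + 8\right) - 50\right) = -3 + \left(127 - 50\right) = -3 + 77 = 74$)
$\left(10 + u\right) c{\left(2,C \right)} - 371477 = \left(10 + 74\right) 7 \left(-1\right) - 371477 = 84 \left(-7\right) - 371477 = -588 - 371477 = -372065$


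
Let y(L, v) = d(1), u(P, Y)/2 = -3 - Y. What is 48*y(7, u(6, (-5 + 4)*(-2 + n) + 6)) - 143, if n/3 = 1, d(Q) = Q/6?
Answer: -135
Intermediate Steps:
d(Q) = Q/6 (d(Q) = Q*(⅙) = Q/6)
n = 3 (n = 3*1 = 3)
u(P, Y) = -6 - 2*Y (u(P, Y) = 2*(-3 - Y) = -6 - 2*Y)
y(L, v) = ⅙ (y(L, v) = (⅙)*1 = ⅙)
48*y(7, u(6, (-5 + 4)*(-2 + n) + 6)) - 143 = 48*(⅙) - 143 = 8 - 143 = -135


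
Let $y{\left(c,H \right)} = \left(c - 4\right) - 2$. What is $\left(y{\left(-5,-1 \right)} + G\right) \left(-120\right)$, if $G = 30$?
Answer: $-2280$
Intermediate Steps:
$y{\left(c,H \right)} = -6 + c$ ($y{\left(c,H \right)} = \left(-4 + c\right) - 2 = -6 + c$)
$\left(y{\left(-5,-1 \right)} + G\right) \left(-120\right) = \left(\left(-6 - 5\right) + 30\right) \left(-120\right) = \left(-11 + 30\right) \left(-120\right) = 19 \left(-120\right) = -2280$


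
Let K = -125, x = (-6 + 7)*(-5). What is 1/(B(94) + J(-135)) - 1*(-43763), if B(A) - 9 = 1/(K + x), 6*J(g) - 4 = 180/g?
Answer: 483188453/11041 ≈ 43763.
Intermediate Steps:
J(g) = ⅔ + 30/g (J(g) = ⅔ + (180/g)/6 = ⅔ + 30/g)
x = -5 (x = 1*(-5) = -5)
B(A) = 1169/130 (B(A) = 9 + 1/(-125 - 5) = 9 + 1/(-130) = 9 - 1/130 = 1169/130)
1/(B(94) + J(-135)) - 1*(-43763) = 1/(1169/130 + (⅔ + 30/(-135))) - 1*(-43763) = 1/(1169/130 + (⅔ + 30*(-1/135))) + 43763 = 1/(1169/130 + (⅔ - 2/9)) + 43763 = 1/(1169/130 + 4/9) + 43763 = 1/(11041/1170) + 43763 = 1170/11041 + 43763 = 483188453/11041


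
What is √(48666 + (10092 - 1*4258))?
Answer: 10*√545 ≈ 233.45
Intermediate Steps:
√(48666 + (10092 - 1*4258)) = √(48666 + (10092 - 4258)) = √(48666 + 5834) = √54500 = 10*√545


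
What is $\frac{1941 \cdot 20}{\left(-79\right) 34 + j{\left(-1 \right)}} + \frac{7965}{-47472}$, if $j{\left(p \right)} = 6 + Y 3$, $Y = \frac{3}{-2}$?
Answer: $- \frac{1242830055}{84959056} \approx -14.629$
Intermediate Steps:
$Y = - \frac{3}{2}$ ($Y = 3 \left(- \frac{1}{2}\right) = - \frac{3}{2} \approx -1.5$)
$j{\left(p \right)} = \frac{3}{2}$ ($j{\left(p \right)} = 6 - \frac{9}{2} = \frac{3}{2}$)
$\frac{1941 \cdot 20}{\left(-79\right) 34 + j{\left(-1 \right)}} + \frac{7965}{-47472} = \frac{1941 \cdot 20}{\left(-79\right) 34 + \frac{3}{2}} + \frac{7965}{-47472} = \frac{38820}{-2686 + \frac{3}{2}} + 7965 \left(- \frac{1}{47472}\right) = \frac{38820}{- \frac{5369}{2}} - \frac{2655}{15824} = 38820 \left(- \frac{2}{5369}\right) - \frac{2655}{15824} = - \frac{77640}{5369} - \frac{2655}{15824} = - \frac{1242830055}{84959056}$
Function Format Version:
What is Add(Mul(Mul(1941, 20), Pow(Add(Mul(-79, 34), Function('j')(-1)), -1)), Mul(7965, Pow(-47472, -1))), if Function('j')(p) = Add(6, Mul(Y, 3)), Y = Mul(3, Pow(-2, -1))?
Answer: Rational(-1242830055, 84959056) ≈ -14.629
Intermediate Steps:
Y = Rational(-3, 2) (Y = Mul(3, Rational(-1, 2)) = Rational(-3, 2) ≈ -1.5000)
Function('j')(p) = Rational(3, 2) (Function('j')(p) = Add(6, Mul(Rational(-3, 2), 3)) = Add(6, Rational(-9, 2)) = Rational(3, 2))
Add(Mul(Mul(1941, 20), Pow(Add(Mul(-79, 34), Function('j')(-1)), -1)), Mul(7965, Pow(-47472, -1))) = Add(Mul(Mul(1941, 20), Pow(Add(Mul(-79, 34), Rational(3, 2)), -1)), Mul(7965, Pow(-47472, -1))) = Add(Mul(38820, Pow(Add(-2686, Rational(3, 2)), -1)), Mul(7965, Rational(-1, 47472))) = Add(Mul(38820, Pow(Rational(-5369, 2), -1)), Rational(-2655, 15824)) = Add(Mul(38820, Rational(-2, 5369)), Rational(-2655, 15824)) = Add(Rational(-77640, 5369), Rational(-2655, 15824)) = Rational(-1242830055, 84959056)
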